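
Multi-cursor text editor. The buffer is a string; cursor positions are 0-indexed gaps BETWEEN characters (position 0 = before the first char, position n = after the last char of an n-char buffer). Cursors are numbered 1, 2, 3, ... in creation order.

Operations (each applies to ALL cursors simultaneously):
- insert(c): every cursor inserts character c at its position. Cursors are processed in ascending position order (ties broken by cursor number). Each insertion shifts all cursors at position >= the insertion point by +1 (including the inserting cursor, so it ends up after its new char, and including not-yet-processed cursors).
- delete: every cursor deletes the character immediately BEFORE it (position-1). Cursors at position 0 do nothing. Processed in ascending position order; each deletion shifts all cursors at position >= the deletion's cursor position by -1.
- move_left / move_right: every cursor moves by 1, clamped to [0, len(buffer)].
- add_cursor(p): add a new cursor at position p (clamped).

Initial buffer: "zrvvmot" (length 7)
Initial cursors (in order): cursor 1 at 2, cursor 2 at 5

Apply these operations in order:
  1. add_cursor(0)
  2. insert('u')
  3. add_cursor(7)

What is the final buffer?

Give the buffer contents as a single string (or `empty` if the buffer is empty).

After op 1 (add_cursor(0)): buffer="zrvvmot" (len 7), cursors c3@0 c1@2 c2@5, authorship .......
After op 2 (insert('u')): buffer="uzruvvmuot" (len 10), cursors c3@1 c1@4 c2@8, authorship 3..1...2..
After op 3 (add_cursor(7)): buffer="uzruvvmuot" (len 10), cursors c3@1 c1@4 c4@7 c2@8, authorship 3..1...2..

Answer: uzruvvmuot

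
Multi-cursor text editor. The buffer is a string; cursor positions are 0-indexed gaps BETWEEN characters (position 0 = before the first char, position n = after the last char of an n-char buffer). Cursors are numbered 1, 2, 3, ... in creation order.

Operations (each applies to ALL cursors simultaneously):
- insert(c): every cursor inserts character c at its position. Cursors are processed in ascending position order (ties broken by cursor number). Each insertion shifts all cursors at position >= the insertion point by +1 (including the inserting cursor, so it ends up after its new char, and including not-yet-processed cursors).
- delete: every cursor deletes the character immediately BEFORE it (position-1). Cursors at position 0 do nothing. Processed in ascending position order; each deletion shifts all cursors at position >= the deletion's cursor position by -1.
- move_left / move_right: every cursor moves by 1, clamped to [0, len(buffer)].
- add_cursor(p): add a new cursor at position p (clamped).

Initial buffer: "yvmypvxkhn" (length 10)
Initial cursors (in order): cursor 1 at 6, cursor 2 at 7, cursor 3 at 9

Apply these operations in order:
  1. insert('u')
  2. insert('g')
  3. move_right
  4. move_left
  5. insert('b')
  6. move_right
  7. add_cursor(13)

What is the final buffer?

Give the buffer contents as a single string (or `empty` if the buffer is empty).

After op 1 (insert('u')): buffer="yvmypvuxukhun" (len 13), cursors c1@7 c2@9 c3@12, authorship ......1.2..3.
After op 2 (insert('g')): buffer="yvmypvugxugkhugn" (len 16), cursors c1@8 c2@11 c3@15, authorship ......11.22..33.
After op 3 (move_right): buffer="yvmypvugxugkhugn" (len 16), cursors c1@9 c2@12 c3@16, authorship ......11.22..33.
After op 4 (move_left): buffer="yvmypvugxugkhugn" (len 16), cursors c1@8 c2@11 c3@15, authorship ......11.22..33.
After op 5 (insert('b')): buffer="yvmypvugbxugbkhugbn" (len 19), cursors c1@9 c2@13 c3@18, authorship ......111.222..333.
After op 6 (move_right): buffer="yvmypvugbxugbkhugbn" (len 19), cursors c1@10 c2@14 c3@19, authorship ......111.222..333.
After op 7 (add_cursor(13)): buffer="yvmypvugbxugbkhugbn" (len 19), cursors c1@10 c4@13 c2@14 c3@19, authorship ......111.222..333.

Answer: yvmypvugbxugbkhugbn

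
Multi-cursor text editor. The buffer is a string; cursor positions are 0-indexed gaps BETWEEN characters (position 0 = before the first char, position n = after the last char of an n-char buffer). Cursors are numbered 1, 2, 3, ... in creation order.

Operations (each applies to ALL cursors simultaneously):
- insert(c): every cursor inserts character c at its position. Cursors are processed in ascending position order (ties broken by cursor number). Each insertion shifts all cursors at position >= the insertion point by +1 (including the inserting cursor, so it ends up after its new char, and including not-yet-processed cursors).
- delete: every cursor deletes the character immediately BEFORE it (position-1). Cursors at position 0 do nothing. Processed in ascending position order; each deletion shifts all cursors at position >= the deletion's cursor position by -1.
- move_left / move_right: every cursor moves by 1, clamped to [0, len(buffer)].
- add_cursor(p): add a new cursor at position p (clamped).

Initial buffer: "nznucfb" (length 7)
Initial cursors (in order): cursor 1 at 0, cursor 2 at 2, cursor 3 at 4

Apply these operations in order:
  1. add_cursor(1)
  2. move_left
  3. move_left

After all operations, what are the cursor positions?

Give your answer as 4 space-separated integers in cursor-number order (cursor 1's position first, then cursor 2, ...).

After op 1 (add_cursor(1)): buffer="nznucfb" (len 7), cursors c1@0 c4@1 c2@2 c3@4, authorship .......
After op 2 (move_left): buffer="nznucfb" (len 7), cursors c1@0 c4@0 c2@1 c3@3, authorship .......
After op 3 (move_left): buffer="nznucfb" (len 7), cursors c1@0 c2@0 c4@0 c3@2, authorship .......

Answer: 0 0 2 0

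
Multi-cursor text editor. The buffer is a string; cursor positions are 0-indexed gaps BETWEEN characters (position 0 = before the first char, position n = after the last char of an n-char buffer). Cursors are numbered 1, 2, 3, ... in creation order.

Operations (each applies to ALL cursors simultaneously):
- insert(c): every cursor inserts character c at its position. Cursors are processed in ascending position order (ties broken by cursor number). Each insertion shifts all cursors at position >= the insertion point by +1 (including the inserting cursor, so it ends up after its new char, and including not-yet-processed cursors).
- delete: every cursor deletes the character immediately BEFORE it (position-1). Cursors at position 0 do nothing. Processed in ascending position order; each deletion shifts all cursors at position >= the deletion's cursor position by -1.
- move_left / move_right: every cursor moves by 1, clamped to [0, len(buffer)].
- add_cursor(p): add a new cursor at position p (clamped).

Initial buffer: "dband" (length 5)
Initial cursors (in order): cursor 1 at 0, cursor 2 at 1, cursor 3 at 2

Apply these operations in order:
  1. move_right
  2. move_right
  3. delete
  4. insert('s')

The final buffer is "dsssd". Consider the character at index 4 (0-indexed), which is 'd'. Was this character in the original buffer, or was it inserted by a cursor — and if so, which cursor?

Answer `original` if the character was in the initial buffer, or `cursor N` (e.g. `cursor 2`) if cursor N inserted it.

Answer: original

Derivation:
After op 1 (move_right): buffer="dband" (len 5), cursors c1@1 c2@2 c3@3, authorship .....
After op 2 (move_right): buffer="dband" (len 5), cursors c1@2 c2@3 c3@4, authorship .....
After op 3 (delete): buffer="dd" (len 2), cursors c1@1 c2@1 c3@1, authorship ..
After op 4 (insert('s')): buffer="dsssd" (len 5), cursors c1@4 c2@4 c3@4, authorship .123.
Authorship (.=original, N=cursor N): . 1 2 3 .
Index 4: author = original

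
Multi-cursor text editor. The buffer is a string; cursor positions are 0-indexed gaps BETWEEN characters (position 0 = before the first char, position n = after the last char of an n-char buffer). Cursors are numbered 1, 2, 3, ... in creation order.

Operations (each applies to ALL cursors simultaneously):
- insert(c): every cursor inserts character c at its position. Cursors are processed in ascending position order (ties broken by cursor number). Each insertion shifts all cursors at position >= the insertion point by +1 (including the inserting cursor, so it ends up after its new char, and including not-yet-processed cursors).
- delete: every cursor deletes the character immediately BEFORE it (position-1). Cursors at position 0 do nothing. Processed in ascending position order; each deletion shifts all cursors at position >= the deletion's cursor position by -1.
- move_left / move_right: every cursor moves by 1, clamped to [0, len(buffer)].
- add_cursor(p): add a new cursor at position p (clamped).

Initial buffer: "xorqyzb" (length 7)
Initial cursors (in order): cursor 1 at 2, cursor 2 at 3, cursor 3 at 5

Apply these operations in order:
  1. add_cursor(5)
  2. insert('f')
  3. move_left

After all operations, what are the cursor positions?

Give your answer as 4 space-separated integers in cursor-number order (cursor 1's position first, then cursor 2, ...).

Answer: 2 4 8 8

Derivation:
After op 1 (add_cursor(5)): buffer="xorqyzb" (len 7), cursors c1@2 c2@3 c3@5 c4@5, authorship .......
After op 2 (insert('f')): buffer="xofrfqyffzb" (len 11), cursors c1@3 c2@5 c3@9 c4@9, authorship ..1.2..34..
After op 3 (move_left): buffer="xofrfqyffzb" (len 11), cursors c1@2 c2@4 c3@8 c4@8, authorship ..1.2..34..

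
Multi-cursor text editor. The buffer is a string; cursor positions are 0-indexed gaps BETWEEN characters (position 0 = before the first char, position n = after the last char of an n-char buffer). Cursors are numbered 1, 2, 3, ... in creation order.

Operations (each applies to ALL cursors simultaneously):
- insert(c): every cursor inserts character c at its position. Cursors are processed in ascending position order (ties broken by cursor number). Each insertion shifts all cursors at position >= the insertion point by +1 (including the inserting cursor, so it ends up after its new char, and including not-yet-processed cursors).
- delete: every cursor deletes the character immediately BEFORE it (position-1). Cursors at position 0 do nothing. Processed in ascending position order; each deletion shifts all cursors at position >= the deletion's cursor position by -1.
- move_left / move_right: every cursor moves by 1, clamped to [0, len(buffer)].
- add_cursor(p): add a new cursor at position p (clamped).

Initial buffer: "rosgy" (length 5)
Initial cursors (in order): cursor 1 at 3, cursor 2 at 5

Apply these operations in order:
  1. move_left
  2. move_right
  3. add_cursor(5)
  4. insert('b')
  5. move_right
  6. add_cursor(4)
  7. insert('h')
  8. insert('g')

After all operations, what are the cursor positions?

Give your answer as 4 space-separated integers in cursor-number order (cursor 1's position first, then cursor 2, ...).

After op 1 (move_left): buffer="rosgy" (len 5), cursors c1@2 c2@4, authorship .....
After op 2 (move_right): buffer="rosgy" (len 5), cursors c1@3 c2@5, authorship .....
After op 3 (add_cursor(5)): buffer="rosgy" (len 5), cursors c1@3 c2@5 c3@5, authorship .....
After op 4 (insert('b')): buffer="rosbgybb" (len 8), cursors c1@4 c2@8 c3@8, authorship ...1..23
After op 5 (move_right): buffer="rosbgybb" (len 8), cursors c1@5 c2@8 c3@8, authorship ...1..23
After op 6 (add_cursor(4)): buffer="rosbgybb" (len 8), cursors c4@4 c1@5 c2@8 c3@8, authorship ...1..23
After op 7 (insert('h')): buffer="rosbhghybbhh" (len 12), cursors c4@5 c1@7 c2@12 c3@12, authorship ...14.1.2323
After op 8 (insert('g')): buffer="rosbhgghgybbhhgg" (len 16), cursors c4@6 c1@9 c2@16 c3@16, authorship ...144.11.232323

Answer: 9 16 16 6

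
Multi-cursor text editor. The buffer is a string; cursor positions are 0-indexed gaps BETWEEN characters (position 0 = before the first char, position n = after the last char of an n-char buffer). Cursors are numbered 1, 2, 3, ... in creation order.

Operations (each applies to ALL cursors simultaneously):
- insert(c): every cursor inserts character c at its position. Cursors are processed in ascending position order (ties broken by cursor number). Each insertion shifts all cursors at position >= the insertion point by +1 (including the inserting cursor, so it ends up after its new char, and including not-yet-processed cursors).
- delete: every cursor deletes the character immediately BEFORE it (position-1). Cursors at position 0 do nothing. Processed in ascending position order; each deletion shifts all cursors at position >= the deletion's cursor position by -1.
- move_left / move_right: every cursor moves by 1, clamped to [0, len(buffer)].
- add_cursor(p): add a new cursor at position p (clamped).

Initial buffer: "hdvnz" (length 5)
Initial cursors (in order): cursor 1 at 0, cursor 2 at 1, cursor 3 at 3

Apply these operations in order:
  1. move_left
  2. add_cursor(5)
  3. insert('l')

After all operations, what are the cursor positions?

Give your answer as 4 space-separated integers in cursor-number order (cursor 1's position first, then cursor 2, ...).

Answer: 2 2 5 9

Derivation:
After op 1 (move_left): buffer="hdvnz" (len 5), cursors c1@0 c2@0 c3@2, authorship .....
After op 2 (add_cursor(5)): buffer="hdvnz" (len 5), cursors c1@0 c2@0 c3@2 c4@5, authorship .....
After op 3 (insert('l')): buffer="llhdlvnzl" (len 9), cursors c1@2 c2@2 c3@5 c4@9, authorship 12..3...4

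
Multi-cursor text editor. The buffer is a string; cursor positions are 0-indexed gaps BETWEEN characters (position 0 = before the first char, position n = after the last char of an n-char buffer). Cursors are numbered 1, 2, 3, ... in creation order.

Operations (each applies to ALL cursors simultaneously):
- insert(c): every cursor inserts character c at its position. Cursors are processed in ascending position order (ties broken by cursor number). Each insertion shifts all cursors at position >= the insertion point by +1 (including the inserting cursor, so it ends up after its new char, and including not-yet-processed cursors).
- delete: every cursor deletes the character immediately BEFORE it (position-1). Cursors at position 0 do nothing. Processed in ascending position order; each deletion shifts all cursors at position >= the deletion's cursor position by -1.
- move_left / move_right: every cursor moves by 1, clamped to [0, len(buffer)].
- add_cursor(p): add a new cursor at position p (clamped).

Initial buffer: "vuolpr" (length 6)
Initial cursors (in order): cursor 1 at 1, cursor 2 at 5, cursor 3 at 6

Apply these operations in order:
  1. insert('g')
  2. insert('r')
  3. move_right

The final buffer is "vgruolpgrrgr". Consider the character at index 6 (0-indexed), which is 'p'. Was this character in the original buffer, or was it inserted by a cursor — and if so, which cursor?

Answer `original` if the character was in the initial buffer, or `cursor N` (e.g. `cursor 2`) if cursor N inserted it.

After op 1 (insert('g')): buffer="vguolpgrg" (len 9), cursors c1@2 c2@7 c3@9, authorship .1....2.3
After op 2 (insert('r')): buffer="vgruolpgrrgr" (len 12), cursors c1@3 c2@9 c3@12, authorship .11....22.33
After op 3 (move_right): buffer="vgruolpgrrgr" (len 12), cursors c1@4 c2@10 c3@12, authorship .11....22.33
Authorship (.=original, N=cursor N): . 1 1 . . . . 2 2 . 3 3
Index 6: author = original

Answer: original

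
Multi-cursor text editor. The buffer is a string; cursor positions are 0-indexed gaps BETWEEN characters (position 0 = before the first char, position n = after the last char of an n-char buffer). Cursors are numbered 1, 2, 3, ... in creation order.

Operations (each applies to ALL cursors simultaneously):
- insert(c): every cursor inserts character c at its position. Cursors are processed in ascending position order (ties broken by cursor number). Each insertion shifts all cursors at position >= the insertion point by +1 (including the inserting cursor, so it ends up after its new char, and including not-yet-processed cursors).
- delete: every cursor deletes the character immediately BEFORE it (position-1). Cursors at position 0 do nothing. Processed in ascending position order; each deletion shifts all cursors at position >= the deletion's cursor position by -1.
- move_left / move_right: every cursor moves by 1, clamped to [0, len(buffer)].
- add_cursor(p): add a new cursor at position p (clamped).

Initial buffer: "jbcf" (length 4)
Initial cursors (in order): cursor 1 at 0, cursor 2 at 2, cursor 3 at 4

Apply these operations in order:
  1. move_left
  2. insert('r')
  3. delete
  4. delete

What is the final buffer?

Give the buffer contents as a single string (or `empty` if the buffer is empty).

Answer: bf

Derivation:
After op 1 (move_left): buffer="jbcf" (len 4), cursors c1@0 c2@1 c3@3, authorship ....
After op 2 (insert('r')): buffer="rjrbcrf" (len 7), cursors c1@1 c2@3 c3@6, authorship 1.2..3.
After op 3 (delete): buffer="jbcf" (len 4), cursors c1@0 c2@1 c3@3, authorship ....
After op 4 (delete): buffer="bf" (len 2), cursors c1@0 c2@0 c3@1, authorship ..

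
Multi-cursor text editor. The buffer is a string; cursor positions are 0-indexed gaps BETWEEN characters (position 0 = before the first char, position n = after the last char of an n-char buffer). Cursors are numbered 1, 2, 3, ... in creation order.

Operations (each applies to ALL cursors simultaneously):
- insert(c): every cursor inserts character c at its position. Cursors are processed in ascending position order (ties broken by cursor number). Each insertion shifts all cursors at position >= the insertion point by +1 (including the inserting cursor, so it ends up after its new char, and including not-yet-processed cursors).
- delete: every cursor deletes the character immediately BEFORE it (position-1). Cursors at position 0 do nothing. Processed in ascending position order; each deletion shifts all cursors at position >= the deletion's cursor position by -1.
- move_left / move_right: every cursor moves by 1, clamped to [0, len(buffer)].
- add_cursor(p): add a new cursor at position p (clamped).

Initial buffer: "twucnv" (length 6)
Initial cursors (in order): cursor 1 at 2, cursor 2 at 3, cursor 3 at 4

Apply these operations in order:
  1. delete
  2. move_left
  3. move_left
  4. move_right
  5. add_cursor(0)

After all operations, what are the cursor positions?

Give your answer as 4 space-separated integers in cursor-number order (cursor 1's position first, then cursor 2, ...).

Answer: 1 1 1 0

Derivation:
After op 1 (delete): buffer="tnv" (len 3), cursors c1@1 c2@1 c3@1, authorship ...
After op 2 (move_left): buffer="tnv" (len 3), cursors c1@0 c2@0 c3@0, authorship ...
After op 3 (move_left): buffer="tnv" (len 3), cursors c1@0 c2@0 c3@0, authorship ...
After op 4 (move_right): buffer="tnv" (len 3), cursors c1@1 c2@1 c3@1, authorship ...
After op 5 (add_cursor(0)): buffer="tnv" (len 3), cursors c4@0 c1@1 c2@1 c3@1, authorship ...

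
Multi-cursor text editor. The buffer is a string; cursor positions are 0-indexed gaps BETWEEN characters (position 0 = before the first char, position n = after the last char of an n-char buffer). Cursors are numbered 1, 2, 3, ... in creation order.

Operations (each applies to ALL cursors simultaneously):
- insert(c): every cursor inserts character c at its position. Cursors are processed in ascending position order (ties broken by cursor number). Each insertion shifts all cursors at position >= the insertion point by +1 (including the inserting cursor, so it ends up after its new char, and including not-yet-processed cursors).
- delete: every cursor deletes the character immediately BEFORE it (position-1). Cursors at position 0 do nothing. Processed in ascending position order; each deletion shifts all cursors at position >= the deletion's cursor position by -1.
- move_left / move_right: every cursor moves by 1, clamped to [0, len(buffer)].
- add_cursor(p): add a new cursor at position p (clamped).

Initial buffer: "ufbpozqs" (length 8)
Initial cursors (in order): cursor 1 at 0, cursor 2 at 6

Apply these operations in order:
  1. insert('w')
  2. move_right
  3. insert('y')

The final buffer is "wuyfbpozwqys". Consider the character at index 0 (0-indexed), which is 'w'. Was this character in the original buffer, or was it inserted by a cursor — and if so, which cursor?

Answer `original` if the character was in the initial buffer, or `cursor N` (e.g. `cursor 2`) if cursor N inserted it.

After op 1 (insert('w')): buffer="wufbpozwqs" (len 10), cursors c1@1 c2@8, authorship 1......2..
After op 2 (move_right): buffer="wufbpozwqs" (len 10), cursors c1@2 c2@9, authorship 1......2..
After op 3 (insert('y')): buffer="wuyfbpozwqys" (len 12), cursors c1@3 c2@11, authorship 1.1.....2.2.
Authorship (.=original, N=cursor N): 1 . 1 . . . . . 2 . 2 .
Index 0: author = 1

Answer: cursor 1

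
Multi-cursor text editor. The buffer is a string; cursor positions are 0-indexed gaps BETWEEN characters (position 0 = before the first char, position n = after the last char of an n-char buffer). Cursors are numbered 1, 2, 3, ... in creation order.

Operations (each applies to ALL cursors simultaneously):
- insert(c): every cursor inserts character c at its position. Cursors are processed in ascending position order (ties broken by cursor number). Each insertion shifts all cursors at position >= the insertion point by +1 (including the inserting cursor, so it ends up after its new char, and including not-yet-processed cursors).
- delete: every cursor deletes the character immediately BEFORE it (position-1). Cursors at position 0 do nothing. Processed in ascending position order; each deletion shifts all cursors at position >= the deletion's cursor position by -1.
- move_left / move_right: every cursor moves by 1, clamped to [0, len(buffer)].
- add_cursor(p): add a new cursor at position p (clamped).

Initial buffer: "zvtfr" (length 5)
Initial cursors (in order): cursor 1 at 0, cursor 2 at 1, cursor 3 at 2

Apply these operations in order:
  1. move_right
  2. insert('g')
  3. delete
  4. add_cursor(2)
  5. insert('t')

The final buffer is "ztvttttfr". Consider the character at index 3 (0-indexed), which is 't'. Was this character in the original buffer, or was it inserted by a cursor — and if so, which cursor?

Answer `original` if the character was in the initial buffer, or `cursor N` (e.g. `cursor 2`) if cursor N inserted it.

Answer: cursor 2

Derivation:
After op 1 (move_right): buffer="zvtfr" (len 5), cursors c1@1 c2@2 c3@3, authorship .....
After op 2 (insert('g')): buffer="zgvgtgfr" (len 8), cursors c1@2 c2@4 c3@6, authorship .1.2.3..
After op 3 (delete): buffer="zvtfr" (len 5), cursors c1@1 c2@2 c3@3, authorship .....
After op 4 (add_cursor(2)): buffer="zvtfr" (len 5), cursors c1@1 c2@2 c4@2 c3@3, authorship .....
After op 5 (insert('t')): buffer="ztvttttfr" (len 9), cursors c1@2 c2@5 c4@5 c3@7, authorship .1.24.3..
Authorship (.=original, N=cursor N): . 1 . 2 4 . 3 . .
Index 3: author = 2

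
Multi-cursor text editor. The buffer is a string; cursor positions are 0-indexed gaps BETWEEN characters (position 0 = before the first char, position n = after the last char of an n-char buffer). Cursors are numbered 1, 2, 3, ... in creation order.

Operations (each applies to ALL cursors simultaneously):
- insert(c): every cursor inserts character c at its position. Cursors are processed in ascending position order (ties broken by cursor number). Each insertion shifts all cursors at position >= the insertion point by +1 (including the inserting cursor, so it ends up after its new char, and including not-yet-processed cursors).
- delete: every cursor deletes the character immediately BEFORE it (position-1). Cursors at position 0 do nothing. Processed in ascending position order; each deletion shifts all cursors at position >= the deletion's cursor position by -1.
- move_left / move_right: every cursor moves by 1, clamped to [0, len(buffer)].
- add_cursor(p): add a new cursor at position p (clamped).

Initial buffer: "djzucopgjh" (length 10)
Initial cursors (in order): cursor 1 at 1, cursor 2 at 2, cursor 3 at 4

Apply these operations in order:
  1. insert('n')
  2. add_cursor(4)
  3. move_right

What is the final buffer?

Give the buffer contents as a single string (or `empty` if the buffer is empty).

Answer: dnjnzuncopgjh

Derivation:
After op 1 (insert('n')): buffer="dnjnzuncopgjh" (len 13), cursors c1@2 c2@4 c3@7, authorship .1.2..3......
After op 2 (add_cursor(4)): buffer="dnjnzuncopgjh" (len 13), cursors c1@2 c2@4 c4@4 c3@7, authorship .1.2..3......
After op 3 (move_right): buffer="dnjnzuncopgjh" (len 13), cursors c1@3 c2@5 c4@5 c3@8, authorship .1.2..3......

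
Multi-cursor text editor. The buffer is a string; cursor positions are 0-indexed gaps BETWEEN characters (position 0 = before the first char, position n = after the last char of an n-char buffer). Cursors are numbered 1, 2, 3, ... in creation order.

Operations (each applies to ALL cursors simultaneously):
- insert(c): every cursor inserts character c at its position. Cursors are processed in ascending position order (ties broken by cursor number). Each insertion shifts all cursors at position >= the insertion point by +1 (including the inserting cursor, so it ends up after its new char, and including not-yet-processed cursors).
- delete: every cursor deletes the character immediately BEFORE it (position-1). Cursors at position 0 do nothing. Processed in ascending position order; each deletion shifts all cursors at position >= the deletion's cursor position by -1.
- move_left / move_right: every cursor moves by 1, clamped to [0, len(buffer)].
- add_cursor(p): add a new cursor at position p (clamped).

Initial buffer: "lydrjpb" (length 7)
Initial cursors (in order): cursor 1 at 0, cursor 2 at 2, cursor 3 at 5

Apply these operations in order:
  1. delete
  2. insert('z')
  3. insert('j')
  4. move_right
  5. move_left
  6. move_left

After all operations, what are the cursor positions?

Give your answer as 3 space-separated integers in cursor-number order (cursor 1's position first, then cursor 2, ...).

Answer: 1 4 8

Derivation:
After op 1 (delete): buffer="ldrpb" (len 5), cursors c1@0 c2@1 c3@3, authorship .....
After op 2 (insert('z')): buffer="zlzdrzpb" (len 8), cursors c1@1 c2@3 c3@6, authorship 1.2..3..
After op 3 (insert('j')): buffer="zjlzjdrzjpb" (len 11), cursors c1@2 c2@5 c3@9, authorship 11.22..33..
After op 4 (move_right): buffer="zjlzjdrzjpb" (len 11), cursors c1@3 c2@6 c3@10, authorship 11.22..33..
After op 5 (move_left): buffer="zjlzjdrzjpb" (len 11), cursors c1@2 c2@5 c3@9, authorship 11.22..33..
After op 6 (move_left): buffer="zjlzjdrzjpb" (len 11), cursors c1@1 c2@4 c3@8, authorship 11.22..33..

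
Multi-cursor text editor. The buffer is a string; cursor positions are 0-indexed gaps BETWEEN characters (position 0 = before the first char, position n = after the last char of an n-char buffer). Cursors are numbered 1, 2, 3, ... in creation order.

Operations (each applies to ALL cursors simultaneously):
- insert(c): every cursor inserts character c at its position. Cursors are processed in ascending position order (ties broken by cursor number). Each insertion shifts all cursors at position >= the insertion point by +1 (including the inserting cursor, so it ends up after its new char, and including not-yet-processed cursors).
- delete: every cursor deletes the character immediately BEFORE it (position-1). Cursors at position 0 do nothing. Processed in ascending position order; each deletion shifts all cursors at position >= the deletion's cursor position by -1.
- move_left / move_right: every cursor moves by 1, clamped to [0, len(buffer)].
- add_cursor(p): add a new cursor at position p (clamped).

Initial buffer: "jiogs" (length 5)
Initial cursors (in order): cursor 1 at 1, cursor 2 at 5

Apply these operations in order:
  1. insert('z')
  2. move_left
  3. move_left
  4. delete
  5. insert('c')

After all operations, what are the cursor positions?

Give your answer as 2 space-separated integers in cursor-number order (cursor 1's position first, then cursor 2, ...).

After op 1 (insert('z')): buffer="jziogsz" (len 7), cursors c1@2 c2@7, authorship .1....2
After op 2 (move_left): buffer="jziogsz" (len 7), cursors c1@1 c2@6, authorship .1....2
After op 3 (move_left): buffer="jziogsz" (len 7), cursors c1@0 c2@5, authorship .1....2
After op 4 (delete): buffer="jziosz" (len 6), cursors c1@0 c2@4, authorship .1...2
After op 5 (insert('c')): buffer="cjziocsz" (len 8), cursors c1@1 c2@6, authorship 1.1..2.2

Answer: 1 6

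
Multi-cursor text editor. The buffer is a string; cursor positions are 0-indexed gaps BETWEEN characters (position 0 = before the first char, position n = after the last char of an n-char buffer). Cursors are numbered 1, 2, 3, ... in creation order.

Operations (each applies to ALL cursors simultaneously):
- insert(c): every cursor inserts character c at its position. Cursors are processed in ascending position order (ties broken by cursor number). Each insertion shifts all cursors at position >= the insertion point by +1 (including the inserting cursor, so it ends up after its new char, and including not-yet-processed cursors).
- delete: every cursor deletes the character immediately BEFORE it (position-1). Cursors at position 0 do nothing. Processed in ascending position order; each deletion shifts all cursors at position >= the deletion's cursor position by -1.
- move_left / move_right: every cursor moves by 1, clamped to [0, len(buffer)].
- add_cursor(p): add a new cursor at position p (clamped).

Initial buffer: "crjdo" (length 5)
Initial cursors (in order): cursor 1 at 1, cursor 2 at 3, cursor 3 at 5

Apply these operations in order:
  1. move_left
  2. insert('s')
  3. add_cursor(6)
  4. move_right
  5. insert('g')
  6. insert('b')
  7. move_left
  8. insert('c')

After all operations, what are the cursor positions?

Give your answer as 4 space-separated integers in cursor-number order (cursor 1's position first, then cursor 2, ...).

Answer: 4 10 19 15

Derivation:
After op 1 (move_left): buffer="crjdo" (len 5), cursors c1@0 c2@2 c3@4, authorship .....
After op 2 (insert('s')): buffer="scrsjdso" (len 8), cursors c1@1 c2@4 c3@7, authorship 1..2..3.
After op 3 (add_cursor(6)): buffer="scrsjdso" (len 8), cursors c1@1 c2@4 c4@6 c3@7, authorship 1..2..3.
After op 4 (move_right): buffer="scrsjdso" (len 8), cursors c1@2 c2@5 c4@7 c3@8, authorship 1..2..3.
After op 5 (insert('g')): buffer="scgrsjgdsgog" (len 12), cursors c1@3 c2@7 c4@10 c3@12, authorship 1.1.2.2.34.3
After op 6 (insert('b')): buffer="scgbrsjgbdsgbogb" (len 16), cursors c1@4 c2@9 c4@13 c3@16, authorship 1.11.2.22.344.33
After op 7 (move_left): buffer="scgbrsjgbdsgbogb" (len 16), cursors c1@3 c2@8 c4@12 c3@15, authorship 1.11.2.22.344.33
After op 8 (insert('c')): buffer="scgcbrsjgcbdsgcbogcb" (len 20), cursors c1@4 c2@10 c4@15 c3@19, authorship 1.111.2.222.3444.333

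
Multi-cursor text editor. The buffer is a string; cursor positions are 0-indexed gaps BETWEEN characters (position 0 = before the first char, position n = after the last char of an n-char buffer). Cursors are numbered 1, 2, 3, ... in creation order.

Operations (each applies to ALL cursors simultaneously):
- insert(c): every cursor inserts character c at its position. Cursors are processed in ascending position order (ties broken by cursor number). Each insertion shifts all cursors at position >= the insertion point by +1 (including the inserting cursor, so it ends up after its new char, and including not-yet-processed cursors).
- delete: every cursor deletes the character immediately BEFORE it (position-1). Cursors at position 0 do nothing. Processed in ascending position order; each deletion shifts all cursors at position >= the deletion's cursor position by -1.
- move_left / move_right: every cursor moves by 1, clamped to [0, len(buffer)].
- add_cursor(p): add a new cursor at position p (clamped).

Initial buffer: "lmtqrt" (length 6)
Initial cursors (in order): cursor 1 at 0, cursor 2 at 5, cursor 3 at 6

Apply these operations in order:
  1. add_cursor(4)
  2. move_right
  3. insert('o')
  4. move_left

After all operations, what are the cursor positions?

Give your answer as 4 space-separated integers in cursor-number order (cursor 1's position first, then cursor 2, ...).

Answer: 1 9 9 6

Derivation:
After op 1 (add_cursor(4)): buffer="lmtqrt" (len 6), cursors c1@0 c4@4 c2@5 c3@6, authorship ......
After op 2 (move_right): buffer="lmtqrt" (len 6), cursors c1@1 c4@5 c2@6 c3@6, authorship ......
After op 3 (insert('o')): buffer="lomtqrotoo" (len 10), cursors c1@2 c4@7 c2@10 c3@10, authorship .1....4.23
After op 4 (move_left): buffer="lomtqrotoo" (len 10), cursors c1@1 c4@6 c2@9 c3@9, authorship .1....4.23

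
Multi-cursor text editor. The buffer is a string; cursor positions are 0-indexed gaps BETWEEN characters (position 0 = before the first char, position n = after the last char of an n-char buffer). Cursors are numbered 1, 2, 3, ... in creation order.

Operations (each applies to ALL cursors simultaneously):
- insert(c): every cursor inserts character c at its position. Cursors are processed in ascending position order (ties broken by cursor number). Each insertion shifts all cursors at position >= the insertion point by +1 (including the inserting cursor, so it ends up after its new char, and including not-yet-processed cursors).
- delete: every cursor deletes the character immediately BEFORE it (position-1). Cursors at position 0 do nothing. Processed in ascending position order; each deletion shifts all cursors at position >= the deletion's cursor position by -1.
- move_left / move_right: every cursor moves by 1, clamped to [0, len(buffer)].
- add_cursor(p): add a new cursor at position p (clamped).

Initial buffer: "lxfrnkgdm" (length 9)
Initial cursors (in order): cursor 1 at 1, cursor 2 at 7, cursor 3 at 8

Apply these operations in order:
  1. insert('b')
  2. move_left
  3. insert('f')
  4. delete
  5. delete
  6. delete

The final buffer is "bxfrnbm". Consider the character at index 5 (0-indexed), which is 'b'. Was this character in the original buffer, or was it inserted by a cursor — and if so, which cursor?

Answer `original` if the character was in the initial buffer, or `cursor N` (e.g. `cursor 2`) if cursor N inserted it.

After op 1 (insert('b')): buffer="lbxfrnkgbdbm" (len 12), cursors c1@2 c2@9 c3@11, authorship .1......2.3.
After op 2 (move_left): buffer="lbxfrnkgbdbm" (len 12), cursors c1@1 c2@8 c3@10, authorship .1......2.3.
After op 3 (insert('f')): buffer="lfbxfrnkgfbdfbm" (len 15), cursors c1@2 c2@10 c3@13, authorship .11......22.33.
After op 4 (delete): buffer="lbxfrnkgbdbm" (len 12), cursors c1@1 c2@8 c3@10, authorship .1......2.3.
After op 5 (delete): buffer="bxfrnkbbm" (len 9), cursors c1@0 c2@6 c3@7, authorship 1.....23.
After op 6 (delete): buffer="bxfrnbm" (len 7), cursors c1@0 c2@5 c3@5, authorship 1....3.
Authorship (.=original, N=cursor N): 1 . . . . 3 .
Index 5: author = 3

Answer: cursor 3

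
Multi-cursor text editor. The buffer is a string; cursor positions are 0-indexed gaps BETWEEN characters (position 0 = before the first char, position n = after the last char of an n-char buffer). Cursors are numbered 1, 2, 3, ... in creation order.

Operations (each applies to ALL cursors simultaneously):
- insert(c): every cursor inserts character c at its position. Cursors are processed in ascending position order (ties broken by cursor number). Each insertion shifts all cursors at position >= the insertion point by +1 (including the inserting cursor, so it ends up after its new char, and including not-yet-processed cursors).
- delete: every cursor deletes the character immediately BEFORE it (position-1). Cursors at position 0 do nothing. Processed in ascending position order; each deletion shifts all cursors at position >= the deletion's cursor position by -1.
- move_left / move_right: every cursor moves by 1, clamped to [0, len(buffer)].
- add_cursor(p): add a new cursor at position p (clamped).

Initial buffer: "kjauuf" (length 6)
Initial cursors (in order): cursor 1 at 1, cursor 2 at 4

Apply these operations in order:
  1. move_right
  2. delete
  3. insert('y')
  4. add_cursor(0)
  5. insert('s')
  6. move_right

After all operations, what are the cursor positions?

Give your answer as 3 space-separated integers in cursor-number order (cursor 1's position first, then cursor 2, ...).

Answer: 5 9 2

Derivation:
After op 1 (move_right): buffer="kjauuf" (len 6), cursors c1@2 c2@5, authorship ......
After op 2 (delete): buffer="kauf" (len 4), cursors c1@1 c2@3, authorship ....
After op 3 (insert('y')): buffer="kyauyf" (len 6), cursors c1@2 c2@5, authorship .1..2.
After op 4 (add_cursor(0)): buffer="kyauyf" (len 6), cursors c3@0 c1@2 c2@5, authorship .1..2.
After op 5 (insert('s')): buffer="skysauysf" (len 9), cursors c3@1 c1@4 c2@8, authorship 3.11..22.
After op 6 (move_right): buffer="skysauysf" (len 9), cursors c3@2 c1@5 c2@9, authorship 3.11..22.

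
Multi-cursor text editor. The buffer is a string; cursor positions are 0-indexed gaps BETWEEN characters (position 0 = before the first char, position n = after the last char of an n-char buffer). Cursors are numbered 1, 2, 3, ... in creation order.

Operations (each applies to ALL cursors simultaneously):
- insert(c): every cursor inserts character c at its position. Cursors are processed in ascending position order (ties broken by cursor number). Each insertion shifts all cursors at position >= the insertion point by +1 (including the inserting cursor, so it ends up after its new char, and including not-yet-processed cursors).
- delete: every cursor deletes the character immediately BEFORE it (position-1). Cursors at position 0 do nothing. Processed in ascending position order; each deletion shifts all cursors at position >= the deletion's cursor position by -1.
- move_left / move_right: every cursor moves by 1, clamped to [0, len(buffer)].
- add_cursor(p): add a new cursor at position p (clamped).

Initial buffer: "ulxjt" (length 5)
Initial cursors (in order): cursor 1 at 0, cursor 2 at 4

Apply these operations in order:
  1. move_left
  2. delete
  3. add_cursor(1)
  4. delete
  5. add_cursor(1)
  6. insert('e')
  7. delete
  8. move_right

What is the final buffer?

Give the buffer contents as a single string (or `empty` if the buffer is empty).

Answer: jt

Derivation:
After op 1 (move_left): buffer="ulxjt" (len 5), cursors c1@0 c2@3, authorship .....
After op 2 (delete): buffer="uljt" (len 4), cursors c1@0 c2@2, authorship ....
After op 3 (add_cursor(1)): buffer="uljt" (len 4), cursors c1@0 c3@1 c2@2, authorship ....
After op 4 (delete): buffer="jt" (len 2), cursors c1@0 c2@0 c3@0, authorship ..
After op 5 (add_cursor(1)): buffer="jt" (len 2), cursors c1@0 c2@0 c3@0 c4@1, authorship ..
After op 6 (insert('e')): buffer="eeejet" (len 6), cursors c1@3 c2@3 c3@3 c4@5, authorship 123.4.
After op 7 (delete): buffer="jt" (len 2), cursors c1@0 c2@0 c3@0 c4@1, authorship ..
After op 8 (move_right): buffer="jt" (len 2), cursors c1@1 c2@1 c3@1 c4@2, authorship ..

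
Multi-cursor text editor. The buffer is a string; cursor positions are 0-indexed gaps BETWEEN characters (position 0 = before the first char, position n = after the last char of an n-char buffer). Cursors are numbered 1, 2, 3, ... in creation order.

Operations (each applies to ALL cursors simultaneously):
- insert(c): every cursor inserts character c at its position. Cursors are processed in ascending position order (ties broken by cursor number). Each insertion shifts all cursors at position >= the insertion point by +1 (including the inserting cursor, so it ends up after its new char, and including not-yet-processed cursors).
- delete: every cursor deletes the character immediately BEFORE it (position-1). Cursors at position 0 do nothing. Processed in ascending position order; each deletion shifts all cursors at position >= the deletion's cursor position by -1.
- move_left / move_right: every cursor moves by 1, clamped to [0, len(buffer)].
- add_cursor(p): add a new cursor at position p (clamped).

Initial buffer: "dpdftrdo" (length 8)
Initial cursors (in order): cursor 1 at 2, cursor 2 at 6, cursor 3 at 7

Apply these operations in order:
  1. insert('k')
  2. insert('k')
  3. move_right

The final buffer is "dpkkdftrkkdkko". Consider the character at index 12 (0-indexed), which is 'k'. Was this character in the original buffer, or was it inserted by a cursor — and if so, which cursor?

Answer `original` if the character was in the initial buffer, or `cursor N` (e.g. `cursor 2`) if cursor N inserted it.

Answer: cursor 3

Derivation:
After op 1 (insert('k')): buffer="dpkdftrkdko" (len 11), cursors c1@3 c2@8 c3@10, authorship ..1....2.3.
After op 2 (insert('k')): buffer="dpkkdftrkkdkko" (len 14), cursors c1@4 c2@10 c3@13, authorship ..11....22.33.
After op 3 (move_right): buffer="dpkkdftrkkdkko" (len 14), cursors c1@5 c2@11 c3@14, authorship ..11....22.33.
Authorship (.=original, N=cursor N): . . 1 1 . . . . 2 2 . 3 3 .
Index 12: author = 3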